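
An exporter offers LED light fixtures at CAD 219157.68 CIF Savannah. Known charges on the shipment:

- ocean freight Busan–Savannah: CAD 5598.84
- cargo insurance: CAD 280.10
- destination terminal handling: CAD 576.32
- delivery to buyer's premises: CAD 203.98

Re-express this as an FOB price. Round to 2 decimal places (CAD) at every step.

Not relevant to the conversion: delivery, destination terminal — on the buyer under both terms; not part of either seller's price.
From CIF to FOB, the seller no longer bears: freight, insurance.
FOB price = 219157.68 − 5598.84 − 280.10 = 213278.74

FOB price: CAD 213278.74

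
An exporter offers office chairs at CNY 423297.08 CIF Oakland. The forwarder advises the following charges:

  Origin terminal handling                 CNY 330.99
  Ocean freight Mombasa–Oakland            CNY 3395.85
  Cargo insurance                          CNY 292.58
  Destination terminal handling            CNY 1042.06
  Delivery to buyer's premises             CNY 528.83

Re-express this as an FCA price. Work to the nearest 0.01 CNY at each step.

Not relevant to the conversion: destination terminal, delivery — on the buyer under both terms; not part of either seller's price.
From CIF to FCA, the seller no longer bears: origin terminal, freight, insurance.
FCA price = 423297.08 − 330.99 − 3395.85 − 292.58 = 419277.66

FCA price: CNY 419277.66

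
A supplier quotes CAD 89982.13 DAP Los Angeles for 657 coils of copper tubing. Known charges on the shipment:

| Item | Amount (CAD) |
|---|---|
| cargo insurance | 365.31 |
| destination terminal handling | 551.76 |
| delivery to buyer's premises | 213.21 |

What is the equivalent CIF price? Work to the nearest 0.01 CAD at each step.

Not relevant to the conversion: insurance — on the seller under both DAP and CIF; already in the DAP price and stays in the CIF price.
From DAP to CIF, the seller no longer bears: destination terminal, delivery.
CIF price = 89982.13 − 551.76 − 213.21 = 89217.16

CIF price: CAD 89217.16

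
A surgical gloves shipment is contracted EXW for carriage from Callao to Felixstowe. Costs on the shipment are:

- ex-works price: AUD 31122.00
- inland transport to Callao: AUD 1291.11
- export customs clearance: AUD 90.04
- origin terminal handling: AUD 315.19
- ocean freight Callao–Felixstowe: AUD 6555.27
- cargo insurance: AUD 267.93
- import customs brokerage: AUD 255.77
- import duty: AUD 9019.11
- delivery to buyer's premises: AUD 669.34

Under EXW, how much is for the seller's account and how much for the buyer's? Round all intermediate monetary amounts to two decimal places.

EXW: the seller makes goods available at their premises; the buyer bears all onward costs.
Seller's account: goods 31122.00 = 31122.00
Buyer's account: inland to port 1291.11 + export clearance 90.04 + origin terminal 315.19 + freight 6555.27 + insurance 267.93 + brokerage 255.77 + duty 9019.11 + delivery 669.34 = 18463.76

Seller: AUD 31122.00; buyer: AUD 18463.76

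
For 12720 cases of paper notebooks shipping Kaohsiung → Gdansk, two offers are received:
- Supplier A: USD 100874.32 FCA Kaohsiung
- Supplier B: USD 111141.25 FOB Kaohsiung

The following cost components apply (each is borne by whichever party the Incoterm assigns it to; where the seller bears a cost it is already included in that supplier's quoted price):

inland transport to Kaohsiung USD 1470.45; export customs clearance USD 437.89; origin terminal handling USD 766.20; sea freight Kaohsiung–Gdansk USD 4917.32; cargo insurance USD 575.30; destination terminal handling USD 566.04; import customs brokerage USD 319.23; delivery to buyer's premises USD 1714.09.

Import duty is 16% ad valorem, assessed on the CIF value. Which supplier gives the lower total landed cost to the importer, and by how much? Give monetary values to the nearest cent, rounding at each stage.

Supplier A (FCA):
CIF value = FCA price + origin terminal + freight + insurance = 100874.32 + 766.20 + 4917.32 + 575.30 = 107133.14
Import duty = 107133.14 × 16% = 17141.30
Buyer bears (A): 766.20 + 4917.32 + 575.30 + 566.04 + 319.23 + 1714.09 = 8858.18
Landed cost (A) = invoice 100874.32 + 8858.18 + duty 17141.30 = 126873.80
Supplier B (FOB):
CIF value = FOB price + freight + insurance = 111141.25 + 4917.32 + 575.30 = 116633.87
Import duty = 116633.87 × 16% = 18661.42
Buyer bears (B): 4917.32 + 575.30 + 566.04 + 319.23 + 1714.09 = 8091.98
Landed cost (B) = invoice 111141.25 + 8091.98 + duty 18661.42 = 137894.65
Difference = |126873.80 − 137894.65| = 11020.85

Supplier A is cheaper by USD 11020.85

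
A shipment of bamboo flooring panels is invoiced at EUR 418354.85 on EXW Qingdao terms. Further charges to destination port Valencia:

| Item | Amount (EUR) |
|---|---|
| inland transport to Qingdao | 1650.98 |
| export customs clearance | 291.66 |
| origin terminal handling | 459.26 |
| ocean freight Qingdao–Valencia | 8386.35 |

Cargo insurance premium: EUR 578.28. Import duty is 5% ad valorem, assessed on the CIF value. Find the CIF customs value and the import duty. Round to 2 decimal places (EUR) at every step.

CIF = EXW price + pre-shipment costs + freight + insurance
CIF = 418354.85 + 1650.98 + 291.66 + 459.26 + 8386.35 + 578.28 = 429721.38
Import duty = 429721.38 × 5% = 21486.07

CIF value: EUR 429721.38; import duty: EUR 21486.07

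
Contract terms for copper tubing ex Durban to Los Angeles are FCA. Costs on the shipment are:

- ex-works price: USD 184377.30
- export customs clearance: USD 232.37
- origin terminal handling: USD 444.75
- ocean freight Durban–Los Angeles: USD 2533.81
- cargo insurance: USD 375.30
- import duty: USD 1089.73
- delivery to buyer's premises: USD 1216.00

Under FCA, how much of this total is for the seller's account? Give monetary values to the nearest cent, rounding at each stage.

Seller's account: USD 184609.67

FCA: the seller delivers export-cleared goods to the carrier; the buyer bears costs from that point.
Seller's account: goods 184377.30 + export clearance 232.37 = 184609.67
Buyer's account: origin terminal 444.75 + freight 2533.81 + insurance 375.30 + duty 1089.73 + delivery 1216.00 = 5659.59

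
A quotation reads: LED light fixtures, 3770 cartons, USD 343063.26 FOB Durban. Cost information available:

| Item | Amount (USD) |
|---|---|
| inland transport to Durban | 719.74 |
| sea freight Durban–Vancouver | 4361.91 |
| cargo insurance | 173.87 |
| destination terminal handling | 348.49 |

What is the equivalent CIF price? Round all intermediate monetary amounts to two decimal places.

Not relevant to the conversion: inland to port — on the seller under both FOB and CIF; already in the FOB price and stays in the CIF price. destination terminal — on the buyer under both terms; not part of either seller's price.
From FOB to CIF, the seller additionally bears: freight, insurance.
CIF price = 343063.26 + 4361.91 + 173.87 = 347599.04

CIF price: USD 347599.04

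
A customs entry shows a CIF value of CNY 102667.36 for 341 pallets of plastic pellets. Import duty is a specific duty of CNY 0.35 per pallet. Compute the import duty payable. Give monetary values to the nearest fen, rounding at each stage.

Import duty: CNY 119.35

Import duty = 341 × 0.35 = 119.35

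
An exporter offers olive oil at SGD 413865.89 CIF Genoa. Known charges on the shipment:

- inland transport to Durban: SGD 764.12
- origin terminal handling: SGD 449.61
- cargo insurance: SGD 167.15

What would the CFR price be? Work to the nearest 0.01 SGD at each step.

CFR price: SGD 413698.74

Not relevant to the conversion: origin terminal, inland to port — on the seller under both CIF and CFR; already in the CIF price and stays in the CFR price.
From CIF to CFR, the seller no longer bears: insurance.
CFR price = 413865.89 − 167.15 = 413698.74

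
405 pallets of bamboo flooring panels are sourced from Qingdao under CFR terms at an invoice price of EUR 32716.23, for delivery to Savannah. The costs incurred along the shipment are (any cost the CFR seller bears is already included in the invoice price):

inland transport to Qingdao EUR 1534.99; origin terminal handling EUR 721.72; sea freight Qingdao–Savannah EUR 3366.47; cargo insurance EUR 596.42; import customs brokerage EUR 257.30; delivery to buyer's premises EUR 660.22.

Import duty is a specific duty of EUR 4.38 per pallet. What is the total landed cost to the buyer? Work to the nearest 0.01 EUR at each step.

Total landed cost: EUR 36004.07

CFR: the seller pays costs through ocean freight to the destination port, but not insurance.
Already in the invoice (seller's account under CFR): inland to port, origin terminal, freight — exclude.
CIF value = CFR price + insurance = 32716.23 + 596.42 = 33312.65
Import duty = 405 × 4.38 = 1773.90
Buyer bears: insurance 596.42 + brokerage 257.30 + delivery 660.22 + duty 1773.90 = 3287.84
Landed cost = invoice 32716.23 + 3287.84 = 36004.07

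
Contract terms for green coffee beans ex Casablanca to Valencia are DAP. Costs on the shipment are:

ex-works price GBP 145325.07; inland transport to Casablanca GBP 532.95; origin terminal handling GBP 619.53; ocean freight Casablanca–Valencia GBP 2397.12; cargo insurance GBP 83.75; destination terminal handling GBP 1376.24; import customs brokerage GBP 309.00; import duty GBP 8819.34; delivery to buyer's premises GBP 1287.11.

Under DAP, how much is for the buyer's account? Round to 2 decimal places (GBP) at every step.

Buyer's account: GBP 9128.34

DAP: the seller bears all costs to the named destination except import duty and clearance.
Seller's account: goods 145325.07 + inland to port 532.95 + origin terminal 619.53 + freight 2397.12 + insurance 83.75 + destination terminal 1376.24 + delivery 1287.11 = 151621.77
Buyer's account: brokerage 309.00 + duty 8819.34 = 9128.34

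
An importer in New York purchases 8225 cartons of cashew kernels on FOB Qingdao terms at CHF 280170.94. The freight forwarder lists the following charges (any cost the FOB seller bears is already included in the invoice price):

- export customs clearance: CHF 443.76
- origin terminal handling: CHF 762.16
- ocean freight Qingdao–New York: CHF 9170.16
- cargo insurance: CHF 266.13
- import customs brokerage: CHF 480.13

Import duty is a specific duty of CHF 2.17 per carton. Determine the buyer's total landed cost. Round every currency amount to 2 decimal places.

FOB: the seller bears costs until goods are on board at the origin port; the buyer bears freight, insurance and all costs thereafter.
Already in the invoice (seller's account under FOB): export clearance, origin terminal — exclude.
CIF value = FOB price + freight + insurance = 280170.94 + 9170.16 + 266.13 = 289607.23
Import duty = 8225 × 2.17 = 17848.25
Buyer bears: freight 9170.16 + insurance 266.13 + brokerage 480.13 + duty 17848.25 = 27764.67
Landed cost = invoice 280170.94 + 27764.67 = 307935.61

Total landed cost: CHF 307935.61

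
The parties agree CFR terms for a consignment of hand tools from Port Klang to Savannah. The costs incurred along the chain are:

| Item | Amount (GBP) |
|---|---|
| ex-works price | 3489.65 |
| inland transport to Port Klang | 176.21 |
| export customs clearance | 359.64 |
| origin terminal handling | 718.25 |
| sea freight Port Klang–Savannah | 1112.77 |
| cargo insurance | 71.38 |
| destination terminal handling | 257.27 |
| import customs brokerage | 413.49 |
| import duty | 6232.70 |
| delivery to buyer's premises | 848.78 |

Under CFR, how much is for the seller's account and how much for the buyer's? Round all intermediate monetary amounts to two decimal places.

CFR: the seller pays costs through ocean freight to the destination port, but not insurance.
Seller's account: goods 3489.65 + inland to port 176.21 + export clearance 359.64 + origin terminal 718.25 + freight 1112.77 = 5856.52
Buyer's account: insurance 71.38 + destination terminal 257.27 + brokerage 413.49 + duty 6232.70 + delivery 848.78 = 7823.62

Seller: GBP 5856.52; buyer: GBP 7823.62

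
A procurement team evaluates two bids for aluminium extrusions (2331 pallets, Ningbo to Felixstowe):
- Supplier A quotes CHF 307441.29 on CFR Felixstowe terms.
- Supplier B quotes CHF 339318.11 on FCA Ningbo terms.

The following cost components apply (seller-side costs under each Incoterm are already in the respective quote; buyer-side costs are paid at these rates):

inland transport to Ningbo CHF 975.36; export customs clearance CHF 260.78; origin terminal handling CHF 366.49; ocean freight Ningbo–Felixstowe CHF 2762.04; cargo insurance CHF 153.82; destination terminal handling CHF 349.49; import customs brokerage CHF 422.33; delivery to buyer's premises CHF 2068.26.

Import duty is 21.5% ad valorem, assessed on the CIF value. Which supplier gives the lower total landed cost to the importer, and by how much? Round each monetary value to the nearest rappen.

Supplier A (CFR):
CIF value = CFR price + insurance = 307441.29 + 153.82 = 307595.11
Import duty = 307595.11 × 21.5% = 66132.95
Buyer bears (A): 153.82 + 349.49 + 422.33 + 2068.26 = 2993.90
Landed cost (A) = invoice 307441.29 + 2993.90 + duty 66132.95 = 376568.14
Supplier B (FCA):
CIF value = FCA price + origin terminal + freight + insurance = 339318.11 + 366.49 + 2762.04 + 153.82 = 342600.46
Import duty = 342600.46 × 21.5% = 73659.10
Buyer bears (B): 366.49 + 2762.04 + 153.82 + 349.49 + 422.33 + 2068.26 = 6122.43
Landed cost (B) = invoice 339318.11 + 6122.43 + duty 73659.10 = 419099.64
Difference = |376568.14 − 419099.64| = 42531.50

Supplier A is cheaper by CHF 42531.50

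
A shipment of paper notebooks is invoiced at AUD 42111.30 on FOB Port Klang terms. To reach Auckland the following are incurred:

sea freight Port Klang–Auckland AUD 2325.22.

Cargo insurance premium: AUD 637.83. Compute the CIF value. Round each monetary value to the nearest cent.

CIF = FOB price + freight + insurance
CIF = 42111.30 + 2325.22 + 637.83 = 45074.35

CIF value: AUD 45074.35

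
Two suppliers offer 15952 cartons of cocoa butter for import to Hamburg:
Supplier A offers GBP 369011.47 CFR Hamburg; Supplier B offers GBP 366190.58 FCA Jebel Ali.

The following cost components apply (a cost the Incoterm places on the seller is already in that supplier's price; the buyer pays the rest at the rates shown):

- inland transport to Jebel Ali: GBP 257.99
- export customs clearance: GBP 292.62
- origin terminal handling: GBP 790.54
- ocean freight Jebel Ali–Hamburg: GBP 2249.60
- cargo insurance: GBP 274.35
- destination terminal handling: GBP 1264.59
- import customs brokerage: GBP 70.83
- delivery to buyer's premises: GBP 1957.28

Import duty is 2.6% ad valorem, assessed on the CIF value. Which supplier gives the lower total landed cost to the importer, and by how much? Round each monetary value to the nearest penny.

Supplier A (CFR):
CIF value = CFR price + insurance = 369011.47 + 274.35 = 369285.82
Import duty = 369285.82 × 2.6% = 9601.43
Buyer bears (A): 274.35 + 1264.59 + 70.83 + 1957.28 = 3567.05
Landed cost (A) = invoice 369011.47 + 3567.05 + duty 9601.43 = 382179.95
Supplier B (FCA):
CIF value = FCA price + origin terminal + freight + insurance = 366190.58 + 790.54 + 2249.60 + 274.35 = 369505.07
Import duty = 369505.07 × 2.6% = 9607.13
Buyer bears (B): 790.54 + 2249.60 + 274.35 + 1264.59 + 70.83 + 1957.28 = 6607.19
Landed cost (B) = invoice 366190.58 + 6607.19 + duty 9607.13 = 382404.90
Difference = |382179.95 − 382404.90| = 224.95

Supplier A is cheaper by GBP 224.95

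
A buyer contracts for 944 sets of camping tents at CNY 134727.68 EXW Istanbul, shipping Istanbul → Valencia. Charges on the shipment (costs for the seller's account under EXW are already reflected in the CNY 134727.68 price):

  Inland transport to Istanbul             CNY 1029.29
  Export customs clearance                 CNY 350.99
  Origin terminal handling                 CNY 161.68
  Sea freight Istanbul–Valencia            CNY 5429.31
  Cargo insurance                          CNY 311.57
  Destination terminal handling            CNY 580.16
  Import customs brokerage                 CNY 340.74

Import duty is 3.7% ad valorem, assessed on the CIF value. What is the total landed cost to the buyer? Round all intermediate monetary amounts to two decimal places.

EXW: the seller makes goods available at their premises; the buyer bears all onward costs.
CIF value = EXW price + inland to port + export clearance + origin terminal + freight + insurance = 134727.68 + 1029.29 + 350.99 + 161.68 + 5429.31 + 311.57 = 142010.52
Import duty = 142010.52 × 3.7% = 5254.39
Buyer bears: inland to port 1029.29 + export clearance 350.99 + origin terminal 161.68 + freight 5429.31 + insurance 311.57 + destination terminal 580.16 + brokerage 340.74 + duty 5254.39 = 13458.13
Landed cost = invoice 134727.68 + 13458.13 = 148185.81

Total landed cost: CNY 148185.81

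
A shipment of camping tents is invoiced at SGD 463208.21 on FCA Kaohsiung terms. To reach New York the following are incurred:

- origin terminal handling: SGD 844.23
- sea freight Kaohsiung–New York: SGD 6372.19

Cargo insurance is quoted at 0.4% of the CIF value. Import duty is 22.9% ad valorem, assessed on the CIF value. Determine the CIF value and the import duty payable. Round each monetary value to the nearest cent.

Let C be the CIF value. C = FCA price + pre-shipment costs + freight + 0.4% × C
C − 0.4% × C = 463208.21 + 844.23 + 6372.19
0.996 × C = 470424.63
C = 470424.63 / 0.996 = 472313.89
Insurance premium = 0.4% × 472313.89 = 1889.26
Import duty = 472313.89 × 22.9% = 108159.88

CIF value: SGD 472313.89; import duty: SGD 108159.88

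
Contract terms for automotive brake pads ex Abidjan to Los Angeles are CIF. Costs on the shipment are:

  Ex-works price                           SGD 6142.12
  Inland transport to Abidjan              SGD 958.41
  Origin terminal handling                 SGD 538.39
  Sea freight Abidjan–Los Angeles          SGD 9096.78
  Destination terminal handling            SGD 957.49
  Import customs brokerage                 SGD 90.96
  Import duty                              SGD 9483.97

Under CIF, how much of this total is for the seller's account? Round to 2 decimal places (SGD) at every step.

Seller's account: SGD 16735.70

CIF: the seller pays costs through ocean freight and marine insurance to the destination port.
Seller's account: goods 6142.12 + inland to port 958.41 + origin terminal 538.39 + freight 9096.78 = 16735.70
Buyer's account: destination terminal 957.49 + brokerage 90.96 + duty 9483.97 = 10532.42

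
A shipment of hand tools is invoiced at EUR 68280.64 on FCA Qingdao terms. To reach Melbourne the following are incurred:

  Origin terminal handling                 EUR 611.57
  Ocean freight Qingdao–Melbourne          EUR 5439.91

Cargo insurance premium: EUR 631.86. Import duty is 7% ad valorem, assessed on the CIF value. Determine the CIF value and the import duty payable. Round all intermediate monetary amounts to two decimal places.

CIF value: EUR 74963.98; import duty: EUR 5247.48

CIF = FCA price + pre-shipment costs + freight + insurance
CIF = 68280.64 + 611.57 + 5439.91 + 631.86 = 74963.98
Import duty = 74963.98 × 7% = 5247.48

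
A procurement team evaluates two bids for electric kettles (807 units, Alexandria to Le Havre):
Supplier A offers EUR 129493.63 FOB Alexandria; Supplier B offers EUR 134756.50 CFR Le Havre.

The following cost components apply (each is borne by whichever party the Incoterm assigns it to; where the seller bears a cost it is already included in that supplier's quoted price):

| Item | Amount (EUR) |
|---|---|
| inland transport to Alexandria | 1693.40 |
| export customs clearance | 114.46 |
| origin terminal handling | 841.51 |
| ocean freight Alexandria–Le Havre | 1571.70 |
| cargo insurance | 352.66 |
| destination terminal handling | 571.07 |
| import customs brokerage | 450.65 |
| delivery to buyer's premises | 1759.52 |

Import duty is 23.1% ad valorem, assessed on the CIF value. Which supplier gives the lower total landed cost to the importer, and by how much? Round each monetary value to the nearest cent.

Supplier A (FOB):
CIF value = FOB price + freight + insurance = 129493.63 + 1571.70 + 352.66 = 131417.99
Import duty = 131417.99 × 23.1% = 30357.56
Buyer bears (A): 1571.70 + 352.66 + 571.07 + 450.65 + 1759.52 = 4705.60
Landed cost (A) = invoice 129493.63 + 4705.60 + duty 30357.56 = 164556.79
Supplier B (CFR):
CIF value = CFR price + insurance = 134756.50 + 352.66 = 135109.16
Import duty = 135109.16 × 23.1% = 31210.22
Buyer bears (B): 352.66 + 571.07 + 450.65 + 1759.52 = 3133.90
Landed cost (B) = invoice 134756.50 + 3133.90 + duty 31210.22 = 169100.62
Difference = |164556.79 − 169100.62| = 4543.83

Supplier A is cheaper by EUR 4543.83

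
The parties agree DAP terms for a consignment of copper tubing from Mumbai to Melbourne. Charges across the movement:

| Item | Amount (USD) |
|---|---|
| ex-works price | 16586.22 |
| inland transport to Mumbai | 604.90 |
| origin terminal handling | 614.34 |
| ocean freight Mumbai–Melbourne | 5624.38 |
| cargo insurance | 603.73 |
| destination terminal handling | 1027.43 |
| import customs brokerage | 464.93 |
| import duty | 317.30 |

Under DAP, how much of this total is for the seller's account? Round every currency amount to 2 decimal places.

DAP: the seller bears all costs to the named destination except import duty and clearance.
Seller's account: goods 16586.22 + inland to port 604.90 + origin terminal 614.34 + freight 5624.38 + insurance 603.73 + destination terminal 1027.43 = 25061.00
Buyer's account: brokerage 464.93 + duty 317.30 = 782.23

Seller's account: USD 25061.00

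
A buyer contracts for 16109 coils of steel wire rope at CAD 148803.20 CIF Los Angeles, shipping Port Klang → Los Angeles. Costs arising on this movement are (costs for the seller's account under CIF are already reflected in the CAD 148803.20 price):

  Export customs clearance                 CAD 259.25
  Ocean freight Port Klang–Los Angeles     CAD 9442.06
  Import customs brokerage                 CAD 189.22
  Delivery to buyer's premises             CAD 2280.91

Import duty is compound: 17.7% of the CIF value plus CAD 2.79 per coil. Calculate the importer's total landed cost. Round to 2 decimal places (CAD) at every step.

CIF: the seller pays costs through ocean freight and marine insurance to the destination port.
Already in the invoice (seller's account under CIF): export clearance, freight — exclude.
The CIF price already equals the CIF value: 148803.20
Ad valorem component: 148803.20 × 17.7% = 26338.17
Specific component: 16109 × 2.79 = 44944.11
Import duty = 26338.17 + 44944.11 = 71282.28
Buyer bears: brokerage 189.22 + delivery 2280.91 + duty 71282.28 = 73752.41
Landed cost = invoice 148803.20 + 73752.41 = 222555.61

Total landed cost: CAD 222555.61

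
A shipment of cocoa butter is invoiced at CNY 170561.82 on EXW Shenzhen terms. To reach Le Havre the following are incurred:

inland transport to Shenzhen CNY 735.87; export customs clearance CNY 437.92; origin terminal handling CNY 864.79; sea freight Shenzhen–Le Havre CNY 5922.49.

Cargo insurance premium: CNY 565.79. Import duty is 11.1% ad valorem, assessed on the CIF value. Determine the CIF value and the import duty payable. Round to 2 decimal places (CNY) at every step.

CIF value: CNY 179088.68; import duty: CNY 19878.84

CIF = EXW price + pre-shipment costs + freight + insurance
CIF = 170561.82 + 735.87 + 437.92 + 864.79 + 5922.49 + 565.79 = 179088.68
Import duty = 179088.68 × 11.1% = 19878.84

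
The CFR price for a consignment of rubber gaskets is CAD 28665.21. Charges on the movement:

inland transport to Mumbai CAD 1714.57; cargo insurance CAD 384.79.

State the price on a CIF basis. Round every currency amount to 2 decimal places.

Not relevant to the conversion: inland to port — on the seller under both CFR and CIF; already in the CFR price and stays in the CIF price.
From CFR to CIF, the seller additionally bears: insurance.
CIF price = 28665.21 + 384.79 = 29050.00

CIF price: CAD 29050.00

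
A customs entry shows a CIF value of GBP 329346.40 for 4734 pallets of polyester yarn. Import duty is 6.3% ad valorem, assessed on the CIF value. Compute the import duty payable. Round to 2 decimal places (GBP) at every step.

Import duty: GBP 20748.82

Import duty = 329346.40 × 6.3% = 20748.82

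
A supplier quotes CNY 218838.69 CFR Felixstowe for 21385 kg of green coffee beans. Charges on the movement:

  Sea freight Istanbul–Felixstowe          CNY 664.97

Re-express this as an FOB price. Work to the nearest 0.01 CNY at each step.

FOB price: CNY 218173.72

From CFR to FOB, the seller no longer bears: freight.
FOB price = 218838.69 − 664.97 = 218173.72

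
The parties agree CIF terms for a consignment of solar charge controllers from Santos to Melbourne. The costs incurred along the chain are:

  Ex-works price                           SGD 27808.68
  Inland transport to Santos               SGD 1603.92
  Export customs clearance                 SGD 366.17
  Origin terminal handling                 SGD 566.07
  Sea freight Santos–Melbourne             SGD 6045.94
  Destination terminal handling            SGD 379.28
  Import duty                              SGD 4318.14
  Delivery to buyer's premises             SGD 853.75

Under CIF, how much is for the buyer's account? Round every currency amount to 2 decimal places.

CIF: the seller pays costs through ocean freight and marine insurance to the destination port.
Seller's account: goods 27808.68 + inland to port 1603.92 + export clearance 366.17 + origin terminal 566.07 + freight 6045.94 = 36390.78
Buyer's account: destination terminal 379.28 + duty 4318.14 + delivery 853.75 = 5551.17

Buyer's account: SGD 5551.17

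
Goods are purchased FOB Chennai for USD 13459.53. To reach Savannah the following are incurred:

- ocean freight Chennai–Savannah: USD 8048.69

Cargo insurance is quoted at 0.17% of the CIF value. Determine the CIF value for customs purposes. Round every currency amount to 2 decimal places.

CIF value: USD 21544.85

Let C be the CIF value. C = FOB price + freight + 0.17% × C
C − 0.17% × C = 13459.53 + 8048.69
0.9983 × C = 21508.22
C = 21508.22 / 0.9983 = 21544.85
Insurance premium = 0.17% × 21544.85 = 36.63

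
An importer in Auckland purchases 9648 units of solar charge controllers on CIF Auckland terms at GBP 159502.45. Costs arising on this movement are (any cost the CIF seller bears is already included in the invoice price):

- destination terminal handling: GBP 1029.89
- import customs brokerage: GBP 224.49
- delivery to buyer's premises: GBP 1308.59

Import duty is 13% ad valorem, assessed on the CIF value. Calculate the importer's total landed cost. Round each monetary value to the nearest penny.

CIF: the seller pays costs through ocean freight and marine insurance to the destination port.
The CIF price already equals the CIF value: 159502.45
Import duty = 159502.45 × 13% = 20735.32
Buyer bears: destination terminal 1029.89 + brokerage 224.49 + delivery 1308.59 + duty 20735.32 = 23298.29
Landed cost = invoice 159502.45 + 23298.29 = 182800.74

Total landed cost: GBP 182800.74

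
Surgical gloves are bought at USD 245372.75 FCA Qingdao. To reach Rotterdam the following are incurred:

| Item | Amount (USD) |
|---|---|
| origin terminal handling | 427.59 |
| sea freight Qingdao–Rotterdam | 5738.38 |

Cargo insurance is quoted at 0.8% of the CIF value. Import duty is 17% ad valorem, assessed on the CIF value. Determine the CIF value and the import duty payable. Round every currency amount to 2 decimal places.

Let C be the CIF value. C = FCA price + pre-shipment costs + freight + 0.8% × C
C − 0.8% × C = 245372.75 + 427.59 + 5738.38
0.992 × C = 251538.72
C = 251538.72 / 0.992 = 253567.26
Insurance premium = 0.8% × 253567.26 = 2028.54
Import duty = 253567.26 × 17% = 43106.43

CIF value: USD 253567.26; import duty: USD 43106.43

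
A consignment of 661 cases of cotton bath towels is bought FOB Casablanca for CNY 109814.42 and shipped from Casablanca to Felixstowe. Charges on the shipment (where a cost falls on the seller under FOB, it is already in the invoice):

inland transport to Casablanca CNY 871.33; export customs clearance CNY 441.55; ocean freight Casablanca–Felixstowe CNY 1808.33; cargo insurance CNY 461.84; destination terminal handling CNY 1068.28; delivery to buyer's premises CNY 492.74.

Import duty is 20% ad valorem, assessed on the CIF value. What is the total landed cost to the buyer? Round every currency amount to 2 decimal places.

FOB: the seller bears costs until goods are on board at the origin port; the buyer bears freight, insurance and all costs thereafter.
Already in the invoice (seller's account under FOB): inland to port, export clearance — exclude.
CIF value = FOB price + freight + insurance = 109814.42 + 1808.33 + 461.84 = 112084.59
Import duty = 112084.59 × 20% = 22416.92
Buyer bears: freight 1808.33 + insurance 461.84 + destination terminal 1068.28 + delivery 492.74 + duty 22416.92 = 26248.11
Landed cost = invoice 109814.42 + 26248.11 = 136062.53

Total landed cost: CNY 136062.53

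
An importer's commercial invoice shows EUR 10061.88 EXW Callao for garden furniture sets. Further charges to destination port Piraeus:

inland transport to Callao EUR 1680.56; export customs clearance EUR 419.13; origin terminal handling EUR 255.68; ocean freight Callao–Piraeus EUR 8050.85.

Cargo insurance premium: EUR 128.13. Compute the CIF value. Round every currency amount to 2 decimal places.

CIF value: EUR 20596.23

CIF = EXW price + pre-shipment costs + freight + insurance
CIF = 10061.88 + 1680.56 + 419.13 + 255.68 + 8050.85 + 128.13 = 20596.23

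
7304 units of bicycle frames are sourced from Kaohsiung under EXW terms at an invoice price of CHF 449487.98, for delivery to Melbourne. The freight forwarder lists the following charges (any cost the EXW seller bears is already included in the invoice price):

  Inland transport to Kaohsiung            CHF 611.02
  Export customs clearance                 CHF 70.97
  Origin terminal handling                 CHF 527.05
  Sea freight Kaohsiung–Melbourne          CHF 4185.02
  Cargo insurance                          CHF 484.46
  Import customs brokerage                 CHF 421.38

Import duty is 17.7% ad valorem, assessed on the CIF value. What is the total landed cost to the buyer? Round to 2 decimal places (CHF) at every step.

EXW: the seller makes goods available at their premises; the buyer bears all onward costs.
CIF value = EXW price + inland to port + export clearance + origin terminal + freight + insurance = 449487.98 + 611.02 + 70.97 + 527.05 + 4185.02 + 484.46 = 455366.50
Import duty = 455366.50 × 17.7% = 80599.87
Buyer bears: inland to port 611.02 + export clearance 70.97 + origin terminal 527.05 + freight 4185.02 + insurance 484.46 + brokerage 421.38 + duty 80599.87 = 86899.77
Landed cost = invoice 449487.98 + 86899.77 = 536387.75

Total landed cost: CHF 536387.75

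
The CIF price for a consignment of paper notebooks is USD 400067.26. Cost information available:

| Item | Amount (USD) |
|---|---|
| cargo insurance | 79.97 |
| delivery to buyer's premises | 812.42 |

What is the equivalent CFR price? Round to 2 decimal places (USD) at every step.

Not relevant to the conversion: delivery — on the buyer under both terms; not part of either seller's price.
From CIF to CFR, the seller no longer bears: insurance.
CFR price = 400067.26 − 79.97 = 399987.29

CFR price: USD 399987.29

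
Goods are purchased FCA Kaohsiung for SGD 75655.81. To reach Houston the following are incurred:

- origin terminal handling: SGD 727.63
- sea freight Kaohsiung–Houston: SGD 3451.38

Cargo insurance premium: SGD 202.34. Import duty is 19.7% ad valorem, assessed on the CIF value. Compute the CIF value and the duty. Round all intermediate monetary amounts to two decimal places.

CIF = FCA price + pre-shipment costs + freight + insurance
CIF = 75655.81 + 727.63 + 3451.38 + 202.34 = 80037.16
Import duty = 80037.16 × 19.7% = 15767.32

CIF value: SGD 80037.16; import duty: SGD 15767.32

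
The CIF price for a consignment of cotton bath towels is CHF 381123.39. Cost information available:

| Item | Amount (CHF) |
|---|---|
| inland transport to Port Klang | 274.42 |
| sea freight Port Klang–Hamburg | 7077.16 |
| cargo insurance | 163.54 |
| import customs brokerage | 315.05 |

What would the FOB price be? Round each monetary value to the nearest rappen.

Not relevant to the conversion: inland to port — on the seller under both CIF and FOB; already in the CIF price and stays in the FOB price. brokerage — on the buyer under both terms; not part of either seller's price.
From CIF to FOB, the seller no longer bears: freight, insurance.
FOB price = 381123.39 − 7077.16 − 163.54 = 373882.69

FOB price: CHF 373882.69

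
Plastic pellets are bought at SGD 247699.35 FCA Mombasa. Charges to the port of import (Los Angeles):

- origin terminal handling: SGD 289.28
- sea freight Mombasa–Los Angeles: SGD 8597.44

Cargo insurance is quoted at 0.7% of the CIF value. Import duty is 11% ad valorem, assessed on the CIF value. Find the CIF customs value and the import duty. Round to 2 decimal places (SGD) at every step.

CIF value: SGD 258394.83; import duty: SGD 28423.43

Let C be the CIF value. C = FCA price + pre-shipment costs + freight + 0.7% × C
C − 0.7% × C = 247699.35 + 289.28 + 8597.44
0.993 × C = 256586.07
C = 256586.07 / 0.993 = 258394.83
Insurance premium = 0.7% × 258394.83 = 1808.76
Import duty = 258394.83 × 11% = 28423.43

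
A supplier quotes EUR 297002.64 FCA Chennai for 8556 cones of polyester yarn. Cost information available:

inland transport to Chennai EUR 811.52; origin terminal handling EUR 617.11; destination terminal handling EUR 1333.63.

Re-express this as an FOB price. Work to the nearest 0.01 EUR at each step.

FOB price: EUR 297619.75

Not relevant to the conversion: inland to port — on the seller under both FCA and FOB; already in the FCA price and stays in the FOB price. destination terminal — on the buyer under both terms; not part of either seller's price.
From FCA to FOB, the seller additionally bears: origin terminal.
FOB price = 297002.64 + 617.11 = 297619.75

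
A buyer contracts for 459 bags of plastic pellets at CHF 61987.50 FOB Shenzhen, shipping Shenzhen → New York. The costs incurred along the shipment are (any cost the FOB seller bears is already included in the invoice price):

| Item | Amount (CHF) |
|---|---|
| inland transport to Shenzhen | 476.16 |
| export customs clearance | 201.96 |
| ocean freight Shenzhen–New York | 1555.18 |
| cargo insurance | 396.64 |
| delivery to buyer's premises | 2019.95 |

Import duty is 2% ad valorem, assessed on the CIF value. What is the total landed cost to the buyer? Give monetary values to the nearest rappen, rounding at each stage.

FOB: the seller bears costs until goods are on board at the origin port; the buyer bears freight, insurance and all costs thereafter.
Already in the invoice (seller's account under FOB): inland to port, export clearance — exclude.
CIF value = FOB price + freight + insurance = 61987.50 + 1555.18 + 396.64 = 63939.32
Import duty = 63939.32 × 2% = 1278.79
Buyer bears: freight 1555.18 + insurance 396.64 + delivery 2019.95 + duty 1278.79 = 5250.56
Landed cost = invoice 61987.50 + 5250.56 = 67238.06

Total landed cost: CHF 67238.06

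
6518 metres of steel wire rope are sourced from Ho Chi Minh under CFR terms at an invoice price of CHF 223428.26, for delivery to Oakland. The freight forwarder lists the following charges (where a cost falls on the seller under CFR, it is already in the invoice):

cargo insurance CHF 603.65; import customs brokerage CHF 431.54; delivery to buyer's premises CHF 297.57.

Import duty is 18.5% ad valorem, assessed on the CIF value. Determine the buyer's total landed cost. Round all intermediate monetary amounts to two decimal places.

CFR: the seller pays costs through ocean freight to the destination port, but not insurance.
CIF value = CFR price + insurance = 223428.26 + 603.65 = 224031.91
Import duty = 224031.91 × 18.5% = 41445.90
Buyer bears: insurance 603.65 + brokerage 431.54 + delivery 297.57 + duty 41445.90 = 42778.66
Landed cost = invoice 223428.26 + 42778.66 = 266206.92

Total landed cost: CHF 266206.92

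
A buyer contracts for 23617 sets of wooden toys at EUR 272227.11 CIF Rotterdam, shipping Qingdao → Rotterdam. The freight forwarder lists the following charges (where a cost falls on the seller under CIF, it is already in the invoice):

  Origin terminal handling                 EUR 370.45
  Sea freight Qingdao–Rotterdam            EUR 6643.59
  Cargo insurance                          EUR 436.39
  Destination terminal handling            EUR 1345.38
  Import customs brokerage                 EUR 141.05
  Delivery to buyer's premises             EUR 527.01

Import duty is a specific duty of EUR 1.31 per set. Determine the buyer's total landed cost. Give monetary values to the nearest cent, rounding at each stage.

Total landed cost: EUR 305178.82

CIF: the seller pays costs through ocean freight and marine insurance to the destination port.
Already in the invoice (seller's account under CIF): origin terminal, freight, insurance — exclude.
The CIF price already equals the CIF value: 272227.11
Import duty = 23617 × 1.31 = 30938.27
Buyer bears: destination terminal 1345.38 + brokerage 141.05 + delivery 527.01 + duty 30938.27 = 32951.71
Landed cost = invoice 272227.11 + 32951.71 = 305178.82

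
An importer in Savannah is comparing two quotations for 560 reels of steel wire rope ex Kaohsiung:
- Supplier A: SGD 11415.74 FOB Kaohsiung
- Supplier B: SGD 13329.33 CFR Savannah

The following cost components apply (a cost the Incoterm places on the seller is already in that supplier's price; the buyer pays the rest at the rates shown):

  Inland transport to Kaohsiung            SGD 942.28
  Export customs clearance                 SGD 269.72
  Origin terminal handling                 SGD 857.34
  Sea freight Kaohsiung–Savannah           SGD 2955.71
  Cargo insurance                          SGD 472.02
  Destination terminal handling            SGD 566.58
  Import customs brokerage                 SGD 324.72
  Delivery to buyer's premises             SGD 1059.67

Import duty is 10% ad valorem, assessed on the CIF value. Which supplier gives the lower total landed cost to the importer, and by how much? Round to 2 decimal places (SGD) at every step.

Supplier A (FOB):
CIF value = FOB price + freight + insurance = 11415.74 + 2955.71 + 472.02 = 14843.47
Import duty = 14843.47 × 10% = 1484.35
Buyer bears (A): 2955.71 + 472.02 + 566.58 + 324.72 + 1059.67 = 5378.70
Landed cost (A) = invoice 11415.74 + 5378.70 + duty 1484.35 = 18278.79
Supplier B (CFR):
CIF value = CFR price + insurance = 13329.33 + 472.02 = 13801.35
Import duty = 13801.35 × 10% = 1380.14
Buyer bears (B): 472.02 + 566.58 + 324.72 + 1059.67 = 2422.99
Landed cost (B) = invoice 13329.33 + 2422.99 + duty 1380.14 = 17132.46
Difference = |18278.79 − 17132.46| = 1146.33

Supplier B is cheaper by SGD 1146.33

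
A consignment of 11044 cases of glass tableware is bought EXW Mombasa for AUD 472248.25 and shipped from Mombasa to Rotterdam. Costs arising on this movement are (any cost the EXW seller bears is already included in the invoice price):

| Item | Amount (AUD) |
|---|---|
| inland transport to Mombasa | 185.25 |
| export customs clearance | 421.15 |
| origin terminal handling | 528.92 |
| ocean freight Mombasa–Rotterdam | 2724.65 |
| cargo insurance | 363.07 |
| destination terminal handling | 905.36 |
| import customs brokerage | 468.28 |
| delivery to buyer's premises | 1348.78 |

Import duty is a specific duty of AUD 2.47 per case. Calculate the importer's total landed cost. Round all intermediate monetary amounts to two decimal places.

EXW: the seller makes goods available at their premises; the buyer bears all onward costs.
CIF value = EXW price + inland to port + export clearance + origin terminal + freight + insurance = 472248.25 + 185.25 + 421.15 + 528.92 + 2724.65 + 363.07 = 476471.29
Import duty = 11044 × 2.47 = 27278.68
Buyer bears: inland to port 185.25 + export clearance 421.15 + origin terminal 528.92 + freight 2724.65 + insurance 363.07 + destination terminal 905.36 + brokerage 468.28 + delivery 1348.78 + duty 27278.68 = 34224.14
Landed cost = invoice 472248.25 + 34224.14 = 506472.39

Total landed cost: AUD 506472.39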